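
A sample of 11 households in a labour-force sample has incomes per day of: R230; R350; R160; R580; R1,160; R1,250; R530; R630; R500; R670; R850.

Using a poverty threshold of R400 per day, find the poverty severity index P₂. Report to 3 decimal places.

0.051

Incomes under z: R160, R230, R350 (q = 3 of N = 11).
Relative gaps: (400−160)/400 = 0.6000; (400−230)/400 = 0.4250; (400−350)/400 = 0.1250.
Squared: 0.3600; 0.1806; 0.0156.
Sum = 0.556250; P₂ = 0.556250 / 11 = 0.051.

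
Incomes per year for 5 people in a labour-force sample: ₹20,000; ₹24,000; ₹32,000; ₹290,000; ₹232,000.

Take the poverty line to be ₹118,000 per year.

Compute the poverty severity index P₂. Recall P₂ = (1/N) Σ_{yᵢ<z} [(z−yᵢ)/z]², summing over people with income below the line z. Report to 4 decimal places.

0.3711

Poor units: ₹20,000, ₹24,000, ₹32,000 (q = 3 of N = 5).
Normalized shortfalls: (118000−20000)/118000 = 0.8305; (118000−24000)/118000 = 0.7966; (118000−32000)/118000 = 0.7288.
Squared: 0.6897; 0.6346; 0.5312.
Sum = 1.855501; P₂ = 1.855501 / 5 = 0.3711.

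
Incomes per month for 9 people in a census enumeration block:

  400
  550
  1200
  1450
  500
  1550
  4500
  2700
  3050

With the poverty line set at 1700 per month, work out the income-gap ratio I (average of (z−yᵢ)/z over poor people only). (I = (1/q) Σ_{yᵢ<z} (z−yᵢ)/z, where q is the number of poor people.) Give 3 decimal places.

Incomes under z: 400, 500, 550, 1200, 1450, 1550 (q = 6 of N = 9).
Shortfall ratios (z−y)/z: 0.7647, 0.7059, 0.6765, 0.2941, 0.1471, 0.0882; sum = 2.676471.
I averages over the q = 6 poor units only: 2.676471 / 6 = 0.446.

0.446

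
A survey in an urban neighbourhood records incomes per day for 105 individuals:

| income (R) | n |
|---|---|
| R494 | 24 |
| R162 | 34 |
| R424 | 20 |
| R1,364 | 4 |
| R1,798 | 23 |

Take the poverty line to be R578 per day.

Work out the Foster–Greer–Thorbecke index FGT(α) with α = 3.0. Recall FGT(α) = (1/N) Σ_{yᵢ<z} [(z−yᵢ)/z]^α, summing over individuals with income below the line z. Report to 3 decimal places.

0.125

Incomes under z: 34×R162, 20×R424, 24×R494 (q = 78 of N = 105).
Gap ratios (z−y)/z: (578−162)/578 = 0.7197 (×34); (578−424)/578 = 0.2664 (×20); (578−494)/578 = 0.1453 (×24).
Raised to α = 3.0: 0.37282 (×34); 0.01891 (×20); 0.00307 (×24).
Sum = 13.127742; FGT(3.0) = 13.127742 / 105 = 0.125.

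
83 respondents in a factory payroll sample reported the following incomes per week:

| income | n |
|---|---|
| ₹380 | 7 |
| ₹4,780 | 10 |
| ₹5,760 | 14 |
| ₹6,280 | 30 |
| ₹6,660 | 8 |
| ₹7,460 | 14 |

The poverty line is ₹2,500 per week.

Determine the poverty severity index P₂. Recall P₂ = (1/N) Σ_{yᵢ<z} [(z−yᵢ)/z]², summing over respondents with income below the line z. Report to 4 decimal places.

0.0606

Below z: 7×₹380 (q = 7 of N = 83).
Relative gaps: (2500−380)/2500 = 0.8480 (×7).
Squared: 0.7191 (×7).
Sum = 5.033728; P₂ = 5.033728 / 83 = 0.0606.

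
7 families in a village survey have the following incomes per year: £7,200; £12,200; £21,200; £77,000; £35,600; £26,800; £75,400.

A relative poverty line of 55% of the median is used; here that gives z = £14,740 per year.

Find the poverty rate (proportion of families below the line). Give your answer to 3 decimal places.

0.286

2 of the 7 families have income below £14,740.
H = 2/7 = 0.286.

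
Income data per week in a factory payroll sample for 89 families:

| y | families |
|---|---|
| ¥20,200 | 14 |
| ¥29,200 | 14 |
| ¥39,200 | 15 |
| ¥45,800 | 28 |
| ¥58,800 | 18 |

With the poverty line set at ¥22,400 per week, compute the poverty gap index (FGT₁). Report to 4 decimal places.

Below the line: 14×¥20,200 (q = 14 of N = 89).
Gap ratios (z−y)/z: (22400−20200)/22400 = 0.0982 (×14).
Sum of shortfalls = 1.375000; P₁ averages over all N: 1.375000 / 89 = 0.0154.

0.0154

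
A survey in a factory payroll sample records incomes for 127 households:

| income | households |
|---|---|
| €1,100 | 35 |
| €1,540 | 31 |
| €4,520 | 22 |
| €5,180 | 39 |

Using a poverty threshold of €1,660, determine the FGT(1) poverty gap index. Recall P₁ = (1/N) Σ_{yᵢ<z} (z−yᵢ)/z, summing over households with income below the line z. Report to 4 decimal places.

Below z: 35×€1,100, 31×€1,540 (q = 66 of N = 127).
Shortfall ratios: (1660−1100)/1660 = 0.3373 (×35); (1660−1540)/1660 = 0.0723 (×31).
Sum of shortfalls = 14.048193; P₁ averages over all N: 14.048193 / 127 = 0.1106.

0.1106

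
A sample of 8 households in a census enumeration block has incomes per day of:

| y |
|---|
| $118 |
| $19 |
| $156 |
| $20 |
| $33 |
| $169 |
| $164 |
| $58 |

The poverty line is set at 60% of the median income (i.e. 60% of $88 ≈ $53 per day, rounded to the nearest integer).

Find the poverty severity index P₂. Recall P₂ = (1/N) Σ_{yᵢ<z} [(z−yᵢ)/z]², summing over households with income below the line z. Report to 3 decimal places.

Poor units: $19, $20, $33 (q = 3 of N = 8).
Relative gaps: (53−19)/53 = 0.6415; (53−20)/53 = 0.6226; (53−33)/53 = 0.3774.
Squared: 0.4115; 0.3877; 0.1424.
Sum = 0.941616; P₂ = 0.941616 / 8 = 0.118.

0.118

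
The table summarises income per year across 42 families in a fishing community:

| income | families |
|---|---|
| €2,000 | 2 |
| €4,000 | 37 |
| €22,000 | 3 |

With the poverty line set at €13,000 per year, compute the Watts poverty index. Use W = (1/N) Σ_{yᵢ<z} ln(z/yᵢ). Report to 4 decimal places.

1.1275

Incomes under z: 2×€2,000, 37×€4,000 (q = 39 of N = 42).
ln(z/y) terms: ln(13000/2000) = 1.8718 (×2); ln(13000/4000) = 1.1787 (×37).
W = 47.353839 / 42 = 1.1275.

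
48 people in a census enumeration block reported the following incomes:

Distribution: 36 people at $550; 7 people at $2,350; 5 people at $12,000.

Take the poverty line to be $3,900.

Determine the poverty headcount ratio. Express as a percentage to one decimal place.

89.6%

43 of the 48 people have income below $3,900.
H = 43/48 = 89.6%.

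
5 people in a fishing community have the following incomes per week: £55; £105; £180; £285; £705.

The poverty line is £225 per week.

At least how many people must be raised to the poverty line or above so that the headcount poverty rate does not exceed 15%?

3 of the 5 people are poor, so H = 3/5 = 0.600.
A headcount ratio of at most 15% allows at most ⌊0.15 × 5⌋ = 0 poor people.
So at least 3 − 0 = 3 must be lifted.

3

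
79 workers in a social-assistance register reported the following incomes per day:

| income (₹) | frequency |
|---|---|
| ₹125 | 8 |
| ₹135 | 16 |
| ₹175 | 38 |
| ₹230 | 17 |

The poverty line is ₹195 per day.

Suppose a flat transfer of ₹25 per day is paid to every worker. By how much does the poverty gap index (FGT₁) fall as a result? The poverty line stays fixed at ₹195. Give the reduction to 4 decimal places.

Before: below the line — 8×₹125, 16×₹135, 38×₹175; poverty gap index (FGT₁) = 0.148004.
After the ₹25 transfer: below the line — 8×₹150, 16×₹160; poverty gap index (FGT₁) = 0.059721.
Reduction = 0.148004 − 0.059721 = 0.0883.

0.0883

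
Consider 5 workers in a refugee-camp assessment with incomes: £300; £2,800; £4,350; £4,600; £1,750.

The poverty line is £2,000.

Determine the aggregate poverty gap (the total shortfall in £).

£1,950

Poor units: £300, £1,750 (q = 2 of N = 5).
Individual gaps: 2000−300 = 1700; 2000−1750 = 250.
Aggregate gap = £1,950.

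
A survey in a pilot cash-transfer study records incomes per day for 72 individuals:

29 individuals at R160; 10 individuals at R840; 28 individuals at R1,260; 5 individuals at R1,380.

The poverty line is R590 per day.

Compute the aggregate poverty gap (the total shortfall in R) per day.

R12,470

Poor units: 29×R160 (q = 29 of N = 72).
Individual gaps: 29×(590−160) = 12470.
Aggregate gap = R12,470.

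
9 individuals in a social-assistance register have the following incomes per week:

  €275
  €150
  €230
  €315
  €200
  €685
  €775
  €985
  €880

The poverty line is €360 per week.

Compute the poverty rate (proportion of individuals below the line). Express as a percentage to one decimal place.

5 of the 9 individuals have income below €360.
H = 5/9 = 55.6%.

55.6%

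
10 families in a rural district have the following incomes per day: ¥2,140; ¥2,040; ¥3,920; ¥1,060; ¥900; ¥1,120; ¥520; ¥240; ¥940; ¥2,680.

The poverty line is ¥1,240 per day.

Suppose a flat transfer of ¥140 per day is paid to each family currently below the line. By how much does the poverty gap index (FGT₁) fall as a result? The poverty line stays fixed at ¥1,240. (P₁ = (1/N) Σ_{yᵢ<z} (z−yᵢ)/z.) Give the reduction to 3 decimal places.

Before: below the line — ¥240, ¥520, ¥900, ¥940, ¥1,060, ¥1,120; poverty gap index (FGT₁) = 0.21452.
After the ¥140 transfer: below the line — ¥380, ¥660, ¥1,040, ¥1,080, ¥1,200; poverty gap index (FGT₁) = 0.14839.
Reduction = 0.21452 − 0.14839 = 0.066.

0.066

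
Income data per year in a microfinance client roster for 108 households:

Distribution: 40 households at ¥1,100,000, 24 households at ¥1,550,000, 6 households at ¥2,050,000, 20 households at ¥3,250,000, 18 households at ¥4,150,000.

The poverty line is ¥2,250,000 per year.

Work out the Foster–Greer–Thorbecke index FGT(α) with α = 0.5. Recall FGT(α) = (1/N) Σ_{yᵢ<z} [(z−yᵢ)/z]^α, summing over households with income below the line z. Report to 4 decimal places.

0.4053

Below z: 40×¥1,100,000, 24×¥1,550,000, 6×¥2,050,000 (q = 70 of N = 108).
Relative gaps: (2250000−1100000)/2250000 = 0.5111 (×40); (2250000−1550000)/2250000 = 0.3111 (×24); (2250000−2050000)/2250000 = 0.0889 (×6).
Raised to α = 0.5: 0.71492 (×40); 0.55777 (×24); 0.29814 (×6).
Sum = 43.772229; FGT(0.5) = 43.772229 / 108 = 0.4053.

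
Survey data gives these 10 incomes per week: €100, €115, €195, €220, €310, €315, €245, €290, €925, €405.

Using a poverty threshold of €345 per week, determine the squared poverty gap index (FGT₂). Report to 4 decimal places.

0.1396

Poor units: €100, €115, €195, €220, €245, €290, €310, €315 (q = 8 of N = 10).
Relative gaps: (345−100)/345 = 0.7101; (345−115)/345 = 0.6667; (345−195)/345 = 0.4348; (345−220)/345 = 0.3623; (345−245)/345 = 0.2899; (345−290)/345 = 0.1594; (345−310)/345 = 0.1014; (345−315)/345 = 0.0870.
Squared: 0.5043; 0.4444; 0.1890; 0.1313; 0.0840; 0.0254; 0.0103; 0.0076.
Sum = 1.396345; P₂ = 1.396345 / 10 = 0.1396.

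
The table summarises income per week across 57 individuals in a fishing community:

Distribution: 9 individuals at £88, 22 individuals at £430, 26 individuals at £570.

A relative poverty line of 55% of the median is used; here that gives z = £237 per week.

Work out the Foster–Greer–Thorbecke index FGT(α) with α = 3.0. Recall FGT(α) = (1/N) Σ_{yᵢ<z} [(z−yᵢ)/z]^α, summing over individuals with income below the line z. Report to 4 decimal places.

Poor units: 9×£88 (q = 9 of N = 57).
Gap ratios (z−y)/z: (237−88)/237 = 0.6287 (×9).
Raised to α = 3.0: 0.24849 (×9).
Sum = 2.236435; FGT(3.0) = 2.236435 / 57 = 0.0392.

0.0392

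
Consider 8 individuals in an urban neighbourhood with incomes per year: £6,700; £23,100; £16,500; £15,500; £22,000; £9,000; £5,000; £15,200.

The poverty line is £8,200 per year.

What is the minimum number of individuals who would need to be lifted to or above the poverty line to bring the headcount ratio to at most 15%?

2 of the 8 individuals are poor, so H = 2/8 = 0.250.
A headcount ratio of at most 15% allows at most ⌊0.15 × 8⌋ = 1 poor individuals.
So at least 2 − 1 = 1 must be lifted.

1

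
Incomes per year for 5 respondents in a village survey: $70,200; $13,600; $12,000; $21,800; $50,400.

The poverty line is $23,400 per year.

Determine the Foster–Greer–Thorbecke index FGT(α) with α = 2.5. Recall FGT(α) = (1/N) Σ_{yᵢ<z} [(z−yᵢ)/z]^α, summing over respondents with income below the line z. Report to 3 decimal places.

Incomes under z: $12,000, $13,600, $21,800 (q = 3 of N = 5).
Normalized shortfalls: (23400−12000)/23400 = 0.4872; (23400−13600)/23400 = 0.4188; (23400−21800)/23400 = 0.0684.
Raised to α = 2.5: 0.16566; 0.11351; 0.00122.
Sum = 0.280392; FGT(2.5) = 0.280392 / 5 = 0.056.

0.056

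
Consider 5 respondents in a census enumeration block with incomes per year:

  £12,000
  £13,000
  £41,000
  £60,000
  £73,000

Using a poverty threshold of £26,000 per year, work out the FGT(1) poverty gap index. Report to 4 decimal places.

0.2077

Poor units: £12,000, £13,000 (q = 2 of N = 5).
Shortfall ratios: (26000−12000)/26000 = 0.5385; (26000−13000)/26000 = 0.5000.
Sum of shortfalls = 1.038462; P₁ averages over all N: 1.038462 / 5 = 0.2077.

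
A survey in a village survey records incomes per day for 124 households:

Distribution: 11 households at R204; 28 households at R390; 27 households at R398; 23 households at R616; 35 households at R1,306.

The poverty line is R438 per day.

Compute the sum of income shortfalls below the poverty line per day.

R4,998

Poor units: 11×R204, 28×R390, 27×R398 (q = 66 of N = 124).
Individual gaps: 11×(438−204) = 2574; 28×(438−390) = 1344; 27×(438−398) = 1080.
Aggregate gap = R4,998.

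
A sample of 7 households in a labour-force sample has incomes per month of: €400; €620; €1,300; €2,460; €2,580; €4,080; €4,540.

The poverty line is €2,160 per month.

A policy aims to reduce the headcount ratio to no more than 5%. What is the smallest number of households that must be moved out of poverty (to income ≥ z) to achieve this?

3

Currently q = 3 of N = 7 are below the line (H = 0.429).
A headcount ratio of at most 5% allows at most ⌊0.05 × 7⌋ = 0 poor households.
So at least 3 − 0 = 3 must be lifted.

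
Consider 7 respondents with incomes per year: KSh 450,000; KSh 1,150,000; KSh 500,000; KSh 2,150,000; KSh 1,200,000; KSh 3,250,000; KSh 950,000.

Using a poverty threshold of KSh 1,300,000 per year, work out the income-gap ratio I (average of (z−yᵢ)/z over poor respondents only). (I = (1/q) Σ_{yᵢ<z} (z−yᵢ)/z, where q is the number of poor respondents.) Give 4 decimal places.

Poor units: KSh 450,000, KSh 500,000, KSh 950,000, KSh 1,150,000, KSh 1,200,000 (q = 5 of N = 7).
Relative gaps: 0.6538, 0.6154, 0.2692, 0.1154, 0.0769; sum = 1.730769.
I averages over the q = 5 poor units only: 1.730769 / 5 = 0.3462.

0.3462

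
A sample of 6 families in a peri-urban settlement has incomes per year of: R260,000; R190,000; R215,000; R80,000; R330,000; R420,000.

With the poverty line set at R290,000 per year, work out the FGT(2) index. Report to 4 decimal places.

Below the line: R80,000, R190,000, R215,000, R260,000 (q = 4 of N = 6).
Gap ratios (z−y)/z: (290000−80000)/290000 = 0.7241; (290000−190000)/290000 = 0.3448; (290000−215000)/290000 = 0.2586; (290000−260000)/290000 = 0.1034.
Squared: 0.5244; 0.1189; 0.0669; 0.0107.
Sum = 0.720868; P₂ = 0.720868 / 6 = 0.1201.

0.1201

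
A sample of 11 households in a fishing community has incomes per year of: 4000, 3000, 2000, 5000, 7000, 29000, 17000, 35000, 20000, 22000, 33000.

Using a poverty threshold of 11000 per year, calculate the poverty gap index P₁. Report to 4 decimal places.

Below the line: 2000, 3000, 4000, 5000, 7000 (q = 5 of N = 11).
Shortfall ratios: (11000−2000)/11000 = 0.8182; (11000−3000)/11000 = 0.7273; (11000−4000)/11000 = 0.6364; (11000−5000)/11000 = 0.5455; (11000−7000)/11000 = 0.3636.
Sum of shortfalls = 3.090909; P₁ averages over all N: 3.090909 / 11 = 0.2810.

0.2810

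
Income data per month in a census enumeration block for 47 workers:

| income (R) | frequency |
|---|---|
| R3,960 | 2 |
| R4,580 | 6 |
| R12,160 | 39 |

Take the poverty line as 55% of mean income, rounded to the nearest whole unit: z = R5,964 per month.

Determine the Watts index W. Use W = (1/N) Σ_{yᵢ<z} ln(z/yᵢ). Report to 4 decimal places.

Below z: 2×R3,960, 6×R4,580 (q = 8 of N = 47).
ln(z/y) terms: ln(5964/3960) = 0.4095 (×2); ln(5964/4580) = 0.2640 (×6).
W = 2.403249 / 47 = 0.0511.

0.0511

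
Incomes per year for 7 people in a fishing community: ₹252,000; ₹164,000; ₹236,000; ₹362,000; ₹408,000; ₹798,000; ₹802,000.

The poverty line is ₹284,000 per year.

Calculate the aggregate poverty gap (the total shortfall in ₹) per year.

₹200,000

Below the line: ₹164,000, ₹236,000, ₹252,000 (q = 3 of N = 7).
Individual gaps: 284000−164000 = 120000; 284000−236000 = 48000; 284000−252000 = 32000.
Aggregate gap = ₹200,000.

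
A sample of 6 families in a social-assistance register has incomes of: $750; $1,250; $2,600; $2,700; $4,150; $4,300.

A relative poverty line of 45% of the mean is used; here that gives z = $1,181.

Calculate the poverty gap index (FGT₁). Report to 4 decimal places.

Below the line: $750 (q = 1 of N = 6).
Gap ratios (z−y)/z: (1181−750)/1181 = 0.3649.
Sum of shortfalls = 0.364945; P₁ averages over all N: 0.364945 / 6 = 0.0608.

0.0608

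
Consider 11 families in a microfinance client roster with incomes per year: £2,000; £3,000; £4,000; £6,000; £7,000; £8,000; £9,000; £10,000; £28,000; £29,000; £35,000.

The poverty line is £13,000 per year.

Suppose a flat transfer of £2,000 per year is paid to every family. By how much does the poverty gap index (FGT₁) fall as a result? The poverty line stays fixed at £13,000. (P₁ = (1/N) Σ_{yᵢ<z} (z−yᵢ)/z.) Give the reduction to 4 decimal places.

Before: below the line — £2,000, £3,000, £4,000, £6,000, £7,000, £8,000, £9,000, £10,000; poverty gap index (FGT₁) = 0.384615.
After the £2,000 transfer: below the line — £4,000, £5,000, £6,000, £8,000, £9,000, £10,000, £11,000, £12,000; poverty gap index (FGT₁) = 0.272727.
Reduction = 0.384615 − 0.272727 = 0.1119.

0.1119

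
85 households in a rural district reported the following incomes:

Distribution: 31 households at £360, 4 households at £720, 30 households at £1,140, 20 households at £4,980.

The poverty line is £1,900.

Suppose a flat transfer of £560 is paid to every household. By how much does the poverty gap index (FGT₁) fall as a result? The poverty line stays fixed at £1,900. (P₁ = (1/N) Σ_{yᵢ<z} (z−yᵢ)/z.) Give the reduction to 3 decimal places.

0.225

Before: below the line — 31×£360, 4×£720, 30×£1,140; poverty gap index (FGT₁) = 0.46601.
After the £560 transfer: below the line — 31×£920, 4×£1,280, 30×£1,700; poverty gap index (FGT₁) = 0.24062.
Reduction = 0.46601 − 0.24062 = 0.225.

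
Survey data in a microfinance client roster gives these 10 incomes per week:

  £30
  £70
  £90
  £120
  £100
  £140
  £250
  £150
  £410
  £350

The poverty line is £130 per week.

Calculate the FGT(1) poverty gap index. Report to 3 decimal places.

0.185

Poor units: £30, £70, £90, £100, £120 (q = 5 of N = 10).
Shortfall ratios: (130−30)/130 = 0.7692; (130−70)/130 = 0.4615; (130−90)/130 = 0.3077; (130−100)/130 = 0.2308; (130−120)/130 = 0.0769.
Σ = 1.846154. Dividing by the full population N = 10 gives P₁ = 0.185.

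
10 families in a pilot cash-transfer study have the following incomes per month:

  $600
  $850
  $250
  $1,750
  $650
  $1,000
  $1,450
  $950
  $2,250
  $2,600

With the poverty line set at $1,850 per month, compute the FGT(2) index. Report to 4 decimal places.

0.2415

Below the line: $250, $600, $650, $850, $950, $1,000, $1,450, $1,750 (q = 8 of N = 10).
Relative gaps: (1850−250)/1850 = 0.8649; (1850−600)/1850 = 0.6757; (1850−650)/1850 = 0.6486; (1850−850)/1850 = 0.5405; (1850−950)/1850 = 0.4865; (1850−1000)/1850 = 0.4595; (1850−1450)/1850 = 0.2162; (1850−1750)/1850 = 0.0541.
Squared: 0.7480; 0.4565; 0.4207; 0.2922; 0.2367; 0.2111; 0.0467; 0.0029.
Sum = 2.414901; P₂ = 2.414901 / 10 = 0.2415.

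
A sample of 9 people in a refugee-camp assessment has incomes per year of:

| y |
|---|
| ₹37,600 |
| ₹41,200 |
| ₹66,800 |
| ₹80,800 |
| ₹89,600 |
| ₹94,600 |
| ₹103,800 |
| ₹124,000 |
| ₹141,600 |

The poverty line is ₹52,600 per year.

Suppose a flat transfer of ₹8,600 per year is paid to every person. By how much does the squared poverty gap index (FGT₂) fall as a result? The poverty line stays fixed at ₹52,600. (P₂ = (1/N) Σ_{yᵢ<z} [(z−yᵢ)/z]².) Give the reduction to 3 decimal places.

0.012

Before: below the line — ₹37,600, ₹41,200; squared poverty gap index (FGT₂) = 0.01425.
After the ₹8,600 transfer: below the line — ₹46,200, ₹49,800; squared poverty gap index (FGT₂) = 0.00196.
Reduction = 0.01425 − 0.00196 = 0.012.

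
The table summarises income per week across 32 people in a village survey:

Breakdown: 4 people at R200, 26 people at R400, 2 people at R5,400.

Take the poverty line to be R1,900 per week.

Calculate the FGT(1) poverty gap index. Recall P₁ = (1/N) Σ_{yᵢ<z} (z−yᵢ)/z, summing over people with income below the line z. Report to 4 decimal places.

0.7533

Incomes under z: 4×R200, 26×R400 (q = 30 of N = 32).
Normalized shortfalls: (1900−200)/1900 = 0.8947 (×4); (1900−400)/1900 = 0.7895 (×26).
Σ = 24.105263. Dividing by the full population N = 32 gives P₁ = 0.7533.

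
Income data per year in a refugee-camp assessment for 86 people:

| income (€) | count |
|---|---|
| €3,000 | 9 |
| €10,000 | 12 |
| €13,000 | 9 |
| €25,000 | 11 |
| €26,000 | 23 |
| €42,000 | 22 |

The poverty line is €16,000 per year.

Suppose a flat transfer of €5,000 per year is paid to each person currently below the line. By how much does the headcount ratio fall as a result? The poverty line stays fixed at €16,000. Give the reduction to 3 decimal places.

Before: below the line — 9×€3,000, 12×€10,000, 9×€13,000; headcount ratio = 0.34884.
After the €5,000 transfer: below the line — 9×€8,000, 12×€15,000; headcount ratio = 0.24419.
Reduction = 0.34884 − 0.24419 = 0.105.

0.105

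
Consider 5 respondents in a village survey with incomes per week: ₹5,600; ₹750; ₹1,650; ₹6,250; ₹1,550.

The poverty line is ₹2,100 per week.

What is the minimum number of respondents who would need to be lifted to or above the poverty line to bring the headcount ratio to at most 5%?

Currently q = 3 of N = 5 are below the line (H = 0.600).
A headcount ratio of at most 5% allows at most ⌊0.05 × 5⌋ = 0 poor respondents.
So at least 3 − 0 = 3 must be lifted.

3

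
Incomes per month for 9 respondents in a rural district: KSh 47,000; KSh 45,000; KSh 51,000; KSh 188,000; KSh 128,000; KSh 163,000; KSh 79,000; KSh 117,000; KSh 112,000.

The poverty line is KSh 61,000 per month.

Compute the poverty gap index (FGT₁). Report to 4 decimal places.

0.0729

Below z: KSh 45,000, KSh 47,000, KSh 51,000 (q = 3 of N = 9).
Shortfall ratios: (61000−45000)/61000 = 0.2623; (61000−47000)/61000 = 0.2295; (61000−51000)/61000 = 0.1639.
Sum of shortfalls = 0.655738; P₁ averages over all N: 0.655738 / 9 = 0.0729.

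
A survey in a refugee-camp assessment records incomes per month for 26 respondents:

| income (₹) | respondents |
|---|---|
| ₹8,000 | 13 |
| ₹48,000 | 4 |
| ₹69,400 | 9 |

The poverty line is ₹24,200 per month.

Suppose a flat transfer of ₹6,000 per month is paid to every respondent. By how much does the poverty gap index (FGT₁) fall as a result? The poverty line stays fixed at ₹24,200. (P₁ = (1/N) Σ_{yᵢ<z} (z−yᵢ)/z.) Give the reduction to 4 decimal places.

0.1240

Before: below the line — 13×₹8,000; poverty gap index (FGT₁) = 0.334711.
After the ₹6,000 transfer: below the line — 13×₹14,000; poverty gap index (FGT₁) = 0.210744.
Reduction = 0.334711 − 0.210744 = 0.1240.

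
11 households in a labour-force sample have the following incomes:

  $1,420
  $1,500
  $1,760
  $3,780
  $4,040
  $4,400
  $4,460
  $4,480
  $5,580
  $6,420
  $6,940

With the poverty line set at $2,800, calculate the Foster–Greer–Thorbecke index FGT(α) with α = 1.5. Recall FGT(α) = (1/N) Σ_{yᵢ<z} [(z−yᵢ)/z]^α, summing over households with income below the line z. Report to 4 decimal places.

Poor units: $1,420, $1,500, $1,760 (q = 3 of N = 11).
Relative gaps: (2800−1420)/2800 = 0.4929; (2800−1500)/2800 = 0.4643; (2800−1760)/2800 = 0.3714.
Raised to α = 1.5: 0.34600; 0.31636; 0.22637.
Sum = 0.888729; FGT(1.5) = 0.888729 / 11 = 0.0808.

0.0808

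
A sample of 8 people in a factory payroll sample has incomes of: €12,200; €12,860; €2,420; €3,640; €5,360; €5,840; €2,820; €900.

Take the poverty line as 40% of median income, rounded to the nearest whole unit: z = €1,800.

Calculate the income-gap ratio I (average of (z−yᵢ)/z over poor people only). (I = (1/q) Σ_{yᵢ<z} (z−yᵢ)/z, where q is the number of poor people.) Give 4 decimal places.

Incomes under z: €900 (q = 1 of N = 8).
Shortfall ratios (z−y)/z: 0.5000; sum = 0.500000.
The income-gap ratio divides by q (the poor only): 0.500000 / 1 = 0.5000.

0.5000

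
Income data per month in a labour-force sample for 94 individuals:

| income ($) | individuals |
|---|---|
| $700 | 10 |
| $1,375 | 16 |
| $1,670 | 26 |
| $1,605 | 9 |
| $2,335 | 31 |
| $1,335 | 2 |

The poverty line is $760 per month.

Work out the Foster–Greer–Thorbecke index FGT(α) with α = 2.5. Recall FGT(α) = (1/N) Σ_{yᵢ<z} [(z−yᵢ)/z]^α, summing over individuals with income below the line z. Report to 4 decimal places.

Below z: 10×$700 (q = 10 of N = 94).
Shortfall ratios: (760−700)/760 = 0.0789 (×10).
Raised to α = 2.5: 0.00175 (×10).
Sum = 0.017512; FGT(2.5) = 0.017512 / 94 = 0.0002.

0.0002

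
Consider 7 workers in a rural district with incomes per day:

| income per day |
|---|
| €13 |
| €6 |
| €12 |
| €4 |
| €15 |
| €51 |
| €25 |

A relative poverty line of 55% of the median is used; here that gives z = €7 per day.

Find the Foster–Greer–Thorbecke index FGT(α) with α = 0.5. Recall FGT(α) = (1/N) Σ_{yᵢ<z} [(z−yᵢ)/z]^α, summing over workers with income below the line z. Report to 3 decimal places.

Poor units: €4, €6 (q = 2 of N = 7).
Relative gaps: (7−4)/7 = 0.4286; (7−6)/7 = 0.1429.
Raised to α = 0.5: 0.65465; 0.37796.
Sum = 1.032618; FGT(0.5) = 1.032618 / 7 = 0.148.

0.148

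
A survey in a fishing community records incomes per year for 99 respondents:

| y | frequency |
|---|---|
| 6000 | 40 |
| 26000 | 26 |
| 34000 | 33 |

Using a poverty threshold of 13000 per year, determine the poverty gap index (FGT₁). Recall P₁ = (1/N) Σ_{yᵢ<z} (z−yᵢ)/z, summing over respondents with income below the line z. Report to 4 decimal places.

0.2176

Below the line: 40×6000 (q = 40 of N = 99).
Relative gaps: (13000−6000)/13000 = 0.5385 (×40).
Σ = 21.538462. Dividing by the full population N = 99 gives P₁ = 0.2176.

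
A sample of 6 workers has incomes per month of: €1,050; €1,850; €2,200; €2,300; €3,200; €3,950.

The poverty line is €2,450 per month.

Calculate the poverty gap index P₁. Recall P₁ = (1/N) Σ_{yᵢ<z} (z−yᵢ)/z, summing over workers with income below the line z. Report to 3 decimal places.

0.163

Below the line: €1,050, €1,850, €2,200, €2,300 (q = 4 of N = 6).
Gap ratios (z−y)/z: (2450−1050)/2450 = 0.5714; (2450−1850)/2450 = 0.2449; (2450−2200)/2450 = 0.1020; (2450−2300)/2450 = 0.0612.
Σ = 0.979592. Dividing by the full population N = 6 gives P₁ = 0.163.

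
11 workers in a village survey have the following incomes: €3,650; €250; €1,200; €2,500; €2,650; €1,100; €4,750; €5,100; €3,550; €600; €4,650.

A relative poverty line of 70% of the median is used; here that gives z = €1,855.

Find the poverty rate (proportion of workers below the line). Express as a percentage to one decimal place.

4 of the 11 workers have income below €1,855.
H = 4/11 = 36.4%.

36.4%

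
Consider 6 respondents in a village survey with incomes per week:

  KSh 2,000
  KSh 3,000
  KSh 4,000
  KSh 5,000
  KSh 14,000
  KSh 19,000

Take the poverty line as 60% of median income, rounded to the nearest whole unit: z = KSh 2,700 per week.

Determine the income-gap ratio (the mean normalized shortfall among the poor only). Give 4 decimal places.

Below z: KSh 2,000 (q = 1 of N = 6).
Shortfall ratios (z−y)/z: 0.2593; sum = 0.259259.
The income-gap ratio divides by q (the poor only): 0.259259 / 1 = 0.2593.

0.2593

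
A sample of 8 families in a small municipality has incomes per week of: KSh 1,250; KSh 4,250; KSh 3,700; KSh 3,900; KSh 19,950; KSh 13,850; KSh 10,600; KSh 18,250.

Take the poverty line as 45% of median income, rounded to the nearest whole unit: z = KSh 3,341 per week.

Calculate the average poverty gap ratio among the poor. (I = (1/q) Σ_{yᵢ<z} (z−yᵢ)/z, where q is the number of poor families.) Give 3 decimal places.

0.626

Below the line: KSh 1,250 (q = 1 of N = 8).
Shortfall ratios (z−y)/z: 0.6259; sum = 0.625861.
I averages over the q = 1 poor units only: 0.625861 / 1 = 0.626.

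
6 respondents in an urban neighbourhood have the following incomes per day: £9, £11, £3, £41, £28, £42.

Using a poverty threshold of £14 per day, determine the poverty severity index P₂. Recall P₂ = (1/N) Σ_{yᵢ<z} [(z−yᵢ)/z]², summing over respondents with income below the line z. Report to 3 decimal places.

Below z: £3, £9, £11 (q = 3 of N = 6).
Normalized shortfalls: (14−3)/14 = 0.7857; (14−9)/14 = 0.3571; (14−11)/14 = 0.2143.
Squared: 0.6173; 0.1276; 0.0459.
Sum = 0.790816; P₂ = 0.790816 / 6 = 0.132.

0.132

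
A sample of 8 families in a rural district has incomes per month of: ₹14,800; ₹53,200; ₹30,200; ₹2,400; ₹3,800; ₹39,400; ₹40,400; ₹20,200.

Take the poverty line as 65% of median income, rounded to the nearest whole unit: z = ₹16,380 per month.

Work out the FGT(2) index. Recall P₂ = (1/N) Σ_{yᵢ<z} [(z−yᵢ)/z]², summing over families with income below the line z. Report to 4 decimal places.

0.1659

Incomes under z: ₹2,400, ₹3,800, ₹14,800 (q = 3 of N = 8).
Gap ratios (z−y)/z: (16380−2400)/16380 = 0.8535; (16380−3800)/16380 = 0.7680; (16380−14800)/16380 = 0.0965.
Squared: 0.7284; 0.5898; 0.0093.
Sum = 1.327571; P₂ = 1.327571 / 8 = 0.1659.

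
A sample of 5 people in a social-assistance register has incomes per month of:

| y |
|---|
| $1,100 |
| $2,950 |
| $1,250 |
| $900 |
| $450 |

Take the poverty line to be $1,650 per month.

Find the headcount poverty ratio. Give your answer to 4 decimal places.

4 of the 5 people have income below $1,650.
H = 4/5 = 0.8000.

0.8000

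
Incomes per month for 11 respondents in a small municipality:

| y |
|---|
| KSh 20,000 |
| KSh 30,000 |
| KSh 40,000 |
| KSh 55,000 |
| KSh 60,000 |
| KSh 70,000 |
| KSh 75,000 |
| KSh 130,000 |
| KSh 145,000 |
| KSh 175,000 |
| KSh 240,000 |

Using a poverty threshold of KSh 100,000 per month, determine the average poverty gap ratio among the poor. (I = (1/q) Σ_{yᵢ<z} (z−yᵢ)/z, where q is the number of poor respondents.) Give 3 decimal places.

0.500

Incomes under z: KSh 20,000, KSh 30,000, KSh 40,000, KSh 55,000, KSh 60,000, KSh 70,000, KSh 75,000 (q = 7 of N = 11).
Shortfall ratios (z−y)/z: 0.8000, 0.7000, 0.6000, 0.4500, 0.4000, 0.3000, 0.2500; sum = 3.500000.
I averages over the q = 7 poor units only: 3.500000 / 7 = 0.500.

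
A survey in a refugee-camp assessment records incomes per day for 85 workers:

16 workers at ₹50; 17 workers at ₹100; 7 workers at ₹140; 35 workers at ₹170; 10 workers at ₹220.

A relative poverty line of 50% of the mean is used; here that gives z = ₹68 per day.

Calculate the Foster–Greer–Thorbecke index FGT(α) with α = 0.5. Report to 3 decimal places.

0.097

Below the line: 16×₹50 (q = 16 of N = 85).
Shortfall ratios: (68−50)/68 = 0.2647 (×16).
Raised to α = 0.5: 0.51450 (×16).
Sum = 8.231932; FGT(0.5) = 8.231932 / 85 = 0.097.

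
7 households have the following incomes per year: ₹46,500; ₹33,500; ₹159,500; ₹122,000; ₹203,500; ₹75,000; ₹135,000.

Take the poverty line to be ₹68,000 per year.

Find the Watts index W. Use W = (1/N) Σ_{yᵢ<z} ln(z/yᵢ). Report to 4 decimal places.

Below the line: ₹33,500, ₹46,500 (q = 2 of N = 7).
Log gaps: ln(68000/33500) = 0.7080; ln(68000/46500) = 0.3801.
W = 1.088018 / 7 = 0.1554.

0.1554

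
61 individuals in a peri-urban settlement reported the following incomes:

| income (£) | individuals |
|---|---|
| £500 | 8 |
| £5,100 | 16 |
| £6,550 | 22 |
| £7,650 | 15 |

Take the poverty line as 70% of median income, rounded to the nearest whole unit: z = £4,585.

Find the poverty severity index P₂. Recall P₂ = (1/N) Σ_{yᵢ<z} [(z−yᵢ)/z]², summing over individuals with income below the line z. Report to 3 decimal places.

0.104

Below z: 8×£500 (q = 8 of N = 61).
Relative gaps: (4585−500)/4585 = 0.8909 (×8).
Squared: 0.7938 (×8).
Sum = 6.350317; P₂ = 6.350317 / 61 = 0.104.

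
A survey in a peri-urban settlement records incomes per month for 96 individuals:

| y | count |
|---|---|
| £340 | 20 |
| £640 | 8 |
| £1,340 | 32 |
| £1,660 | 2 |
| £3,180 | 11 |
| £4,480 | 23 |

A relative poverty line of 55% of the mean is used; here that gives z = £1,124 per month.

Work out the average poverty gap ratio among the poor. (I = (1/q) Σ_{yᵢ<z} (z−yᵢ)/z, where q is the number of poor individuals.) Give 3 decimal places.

Poor units: 20×£340, 8×£640 (q = 28 of N = 96).
Shortfall ratios (z−y)/z: 0.6975 (×20), 0.4306 (×8); sum = 17.395018.
The income-gap ratio divides by q (the poor only): 17.395018 / 28 = 0.621.

0.621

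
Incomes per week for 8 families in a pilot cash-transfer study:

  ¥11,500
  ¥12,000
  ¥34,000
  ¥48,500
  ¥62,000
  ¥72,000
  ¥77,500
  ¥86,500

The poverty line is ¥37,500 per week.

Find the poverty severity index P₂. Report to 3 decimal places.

Below the line: ¥11,500, ¥12,000, ¥34,000 (q = 3 of N = 8).
Shortfall ratios: (37500−11500)/37500 = 0.6933; (37500−12000)/37500 = 0.6800; (37500−34000)/37500 = 0.0933.
Squared: 0.4807; 0.4624; 0.0087.
Sum = 0.951822; P₂ = 0.951822 / 8 = 0.119.

0.119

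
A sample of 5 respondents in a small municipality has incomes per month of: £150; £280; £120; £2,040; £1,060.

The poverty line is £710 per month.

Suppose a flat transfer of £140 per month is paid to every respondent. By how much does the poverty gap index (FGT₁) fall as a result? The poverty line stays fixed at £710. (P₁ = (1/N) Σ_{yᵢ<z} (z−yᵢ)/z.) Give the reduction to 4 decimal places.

Before: below the line — £120, £150, £280; poverty gap index (FGT₁) = 0.445070.
After the £140 transfer: below the line — £260, £290, £420; poverty gap index (FGT₁) = 0.326761.
Reduction = 0.445070 − 0.326761 = 0.1183.

0.1183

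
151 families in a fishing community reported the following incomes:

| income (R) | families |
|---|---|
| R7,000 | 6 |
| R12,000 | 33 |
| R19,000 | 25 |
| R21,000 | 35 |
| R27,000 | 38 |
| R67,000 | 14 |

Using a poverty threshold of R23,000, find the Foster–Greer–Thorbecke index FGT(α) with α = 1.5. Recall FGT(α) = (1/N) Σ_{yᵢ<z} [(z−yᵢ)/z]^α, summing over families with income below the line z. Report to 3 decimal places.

Incomes under z: 6×R7,000, 33×R12,000, 25×R19,000, 35×R21,000 (q = 99 of N = 151).
Relative gaps: (23000−7000)/23000 = 0.6957 (×6); (23000−12000)/23000 = 0.4783 (×33); (23000−19000)/23000 = 0.1739 (×25); (23000−21000)/23000 = 0.0870 (×35).
Raised to α = 1.5: 0.58021 (×6); 0.33075 (×33); 0.07253 (×25); 0.02564 (×35).
Sum = 17.106611; FGT(1.5) = 17.106611 / 151 = 0.113.

0.113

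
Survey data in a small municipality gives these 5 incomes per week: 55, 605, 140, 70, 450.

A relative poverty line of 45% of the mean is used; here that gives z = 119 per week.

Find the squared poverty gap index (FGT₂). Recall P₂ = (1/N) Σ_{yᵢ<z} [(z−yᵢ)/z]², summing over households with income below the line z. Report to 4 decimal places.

Incomes under z: 55, 70 (q = 2 of N = 5).
Relative gaps: (119−55)/119 = 0.5378; (119−70)/119 = 0.4118.
Squared: 0.2892; 0.1696.
Sum = 0.458795; P₂ = 0.458795 / 5 = 0.0918.

0.0918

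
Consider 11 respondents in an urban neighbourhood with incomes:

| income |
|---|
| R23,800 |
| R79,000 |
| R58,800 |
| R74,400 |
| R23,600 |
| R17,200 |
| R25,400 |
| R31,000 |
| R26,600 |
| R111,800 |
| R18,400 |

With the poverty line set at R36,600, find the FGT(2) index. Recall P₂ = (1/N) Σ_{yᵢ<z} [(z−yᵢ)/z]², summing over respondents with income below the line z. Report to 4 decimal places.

Incomes under z: R17,200, R18,400, R23,600, R23,800, R25,400, R26,600, R31,000 (q = 7 of N = 11).
Shortfall ratios: (36600−17200)/36600 = 0.5301; (36600−18400)/36600 = 0.4973; (36600−23600)/36600 = 0.3552; (36600−23800)/36600 = 0.3497; (36600−25400)/36600 = 0.3060; (36600−26600)/36600 = 0.2732; (36600−31000)/36600 = 0.1530.
Squared: 0.2810; 0.2473; 0.1262; 0.1223; 0.0936; 0.0747; 0.0234.
Sum = 0.968408; P₂ = 0.968408 / 11 = 0.0880.

0.0880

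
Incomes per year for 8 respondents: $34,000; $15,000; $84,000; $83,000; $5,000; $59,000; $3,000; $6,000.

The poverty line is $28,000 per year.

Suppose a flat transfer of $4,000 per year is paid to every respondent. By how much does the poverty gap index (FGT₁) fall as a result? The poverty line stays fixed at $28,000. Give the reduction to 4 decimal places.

0.0714

Before: below the line — $3,000, $5,000, $6,000, $15,000; poverty gap index (FGT₁) = 0.370536.
After the $4,000 transfer: below the line — $7,000, $9,000, $10,000, $19,000; poverty gap index (FGT₁) = 0.299107.
Reduction = 0.370536 − 0.299107 = 0.0714.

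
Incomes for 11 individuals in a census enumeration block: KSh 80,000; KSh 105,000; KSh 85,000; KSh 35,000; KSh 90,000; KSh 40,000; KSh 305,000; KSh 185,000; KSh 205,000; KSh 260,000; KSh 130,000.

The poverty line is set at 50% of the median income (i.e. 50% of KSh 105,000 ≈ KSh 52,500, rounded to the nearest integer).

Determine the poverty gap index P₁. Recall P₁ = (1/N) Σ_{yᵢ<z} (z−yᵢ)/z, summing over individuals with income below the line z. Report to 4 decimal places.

Poor units: KSh 35,000, KSh 40,000 (q = 2 of N = 11).
Gap ratios (z−y)/z: (52500−35000)/52500 = 0.3333; (52500−40000)/52500 = 0.2381.
Sum of shortfalls = 0.571429; P₁ averages over all N: 0.571429 / 11 = 0.0519.

0.0519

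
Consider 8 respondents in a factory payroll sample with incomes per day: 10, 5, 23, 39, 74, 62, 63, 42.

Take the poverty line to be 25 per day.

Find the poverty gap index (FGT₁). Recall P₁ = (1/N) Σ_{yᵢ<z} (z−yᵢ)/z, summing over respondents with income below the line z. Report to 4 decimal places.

0.1850

Incomes under z: 5, 10, 23 (q = 3 of N = 8).
Gap ratios (z−y)/z: (25−5)/25 = 0.8000; (25−10)/25 = 0.6000; (25−23)/25 = 0.0800.
Sum of shortfalls = 1.480000; P₁ averages over all N: 1.480000 / 8 = 0.1850.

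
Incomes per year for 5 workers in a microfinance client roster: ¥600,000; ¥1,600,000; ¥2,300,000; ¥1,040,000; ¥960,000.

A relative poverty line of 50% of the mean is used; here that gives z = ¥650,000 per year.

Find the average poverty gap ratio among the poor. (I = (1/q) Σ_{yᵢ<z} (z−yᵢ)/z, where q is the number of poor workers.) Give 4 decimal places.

0.0769

Incomes under z: ¥600,000 (q = 1 of N = 5).
Relative gaps: 0.0769; sum = 0.076923.
I averages over the q = 1 poor units only: 0.076923 / 1 = 0.0769.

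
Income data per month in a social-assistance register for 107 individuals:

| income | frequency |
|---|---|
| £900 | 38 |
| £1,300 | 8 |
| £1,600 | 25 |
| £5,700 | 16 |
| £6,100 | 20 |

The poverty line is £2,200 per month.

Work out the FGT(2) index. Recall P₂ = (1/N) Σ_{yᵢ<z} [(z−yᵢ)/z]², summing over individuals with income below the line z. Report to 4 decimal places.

Incomes under z: 38×£900, 8×£1,300, 25×£1,600 (q = 71 of N = 107).
Normalized shortfalls: (2200−900)/2200 = 0.5909 (×38); (2200−1300)/2200 = 0.4091 (×8); (2200−1600)/2200 = 0.2727 (×25).
Squared: 0.3492 (×38); 0.1674 (×8); 0.0744 (×25).
Sum = 16.466942; P₂ = 16.466942 / 107 = 0.1539.

0.1539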